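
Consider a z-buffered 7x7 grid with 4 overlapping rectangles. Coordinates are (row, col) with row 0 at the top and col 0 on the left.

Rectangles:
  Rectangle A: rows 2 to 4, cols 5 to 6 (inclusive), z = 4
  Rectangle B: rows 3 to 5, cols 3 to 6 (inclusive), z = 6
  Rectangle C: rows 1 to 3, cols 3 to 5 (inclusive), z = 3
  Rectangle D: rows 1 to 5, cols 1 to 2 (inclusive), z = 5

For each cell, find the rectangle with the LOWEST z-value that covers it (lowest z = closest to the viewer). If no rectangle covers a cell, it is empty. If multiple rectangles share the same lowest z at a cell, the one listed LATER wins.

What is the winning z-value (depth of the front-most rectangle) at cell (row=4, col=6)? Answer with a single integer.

Check cell (4,6):
  A: rows 2-4 cols 5-6 z=4 -> covers; best now A (z=4)
  B: rows 3-5 cols 3-6 z=6 -> covers; best now A (z=4)
  C: rows 1-3 cols 3-5 -> outside (row miss)
  D: rows 1-5 cols 1-2 -> outside (col miss)
Winner: A at z=4

Answer: 4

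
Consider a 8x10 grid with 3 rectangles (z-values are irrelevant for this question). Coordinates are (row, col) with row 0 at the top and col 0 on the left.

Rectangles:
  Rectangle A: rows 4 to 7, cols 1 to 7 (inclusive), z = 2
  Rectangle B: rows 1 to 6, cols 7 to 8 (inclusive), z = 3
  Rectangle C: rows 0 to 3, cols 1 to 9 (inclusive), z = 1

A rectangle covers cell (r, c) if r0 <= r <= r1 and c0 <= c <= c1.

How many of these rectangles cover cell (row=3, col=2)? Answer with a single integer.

Check cell (3,2):
  A: rows 4-7 cols 1-7 -> outside (row miss)
  B: rows 1-6 cols 7-8 -> outside (col miss)
  C: rows 0-3 cols 1-9 -> covers
Count covering = 1

Answer: 1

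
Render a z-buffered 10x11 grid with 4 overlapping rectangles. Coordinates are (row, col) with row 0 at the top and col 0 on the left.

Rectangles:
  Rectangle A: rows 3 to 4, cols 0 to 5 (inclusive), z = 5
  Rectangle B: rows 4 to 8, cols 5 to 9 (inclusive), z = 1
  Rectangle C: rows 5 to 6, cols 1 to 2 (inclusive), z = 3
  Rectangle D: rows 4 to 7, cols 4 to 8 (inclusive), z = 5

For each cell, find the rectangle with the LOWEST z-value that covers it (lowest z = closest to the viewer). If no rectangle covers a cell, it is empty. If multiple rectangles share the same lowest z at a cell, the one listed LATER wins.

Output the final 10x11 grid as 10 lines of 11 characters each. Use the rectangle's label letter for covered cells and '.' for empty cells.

...........
...........
...........
AAAAAA.....
AAAADBBBBB.
.CC.DBBBBB.
.CC.DBBBBB.
....DBBBBB.
.....BBBBB.
...........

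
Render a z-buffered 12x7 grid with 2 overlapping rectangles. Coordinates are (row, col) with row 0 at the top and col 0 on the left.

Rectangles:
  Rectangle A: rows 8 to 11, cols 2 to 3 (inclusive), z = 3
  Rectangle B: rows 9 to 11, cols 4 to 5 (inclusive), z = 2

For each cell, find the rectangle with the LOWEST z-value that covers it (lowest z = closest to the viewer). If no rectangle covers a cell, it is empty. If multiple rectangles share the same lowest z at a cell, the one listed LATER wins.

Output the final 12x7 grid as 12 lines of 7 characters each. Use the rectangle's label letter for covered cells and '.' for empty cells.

.......
.......
.......
.......
.......
.......
.......
.......
..AA...
..AABB.
..AABB.
..AABB.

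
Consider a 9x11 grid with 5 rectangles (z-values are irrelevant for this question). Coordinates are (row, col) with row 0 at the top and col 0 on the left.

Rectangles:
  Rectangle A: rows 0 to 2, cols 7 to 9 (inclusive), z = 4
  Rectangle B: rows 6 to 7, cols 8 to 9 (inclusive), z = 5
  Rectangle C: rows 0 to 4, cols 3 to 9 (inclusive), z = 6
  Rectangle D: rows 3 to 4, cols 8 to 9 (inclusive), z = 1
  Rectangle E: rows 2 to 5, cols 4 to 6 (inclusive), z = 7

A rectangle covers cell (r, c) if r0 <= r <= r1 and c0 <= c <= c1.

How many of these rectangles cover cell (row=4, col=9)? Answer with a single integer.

Answer: 2

Derivation:
Check cell (4,9):
  A: rows 0-2 cols 7-9 -> outside (row miss)
  B: rows 6-7 cols 8-9 -> outside (row miss)
  C: rows 0-4 cols 3-9 -> covers
  D: rows 3-4 cols 8-9 -> covers
  E: rows 2-5 cols 4-6 -> outside (col miss)
Count covering = 2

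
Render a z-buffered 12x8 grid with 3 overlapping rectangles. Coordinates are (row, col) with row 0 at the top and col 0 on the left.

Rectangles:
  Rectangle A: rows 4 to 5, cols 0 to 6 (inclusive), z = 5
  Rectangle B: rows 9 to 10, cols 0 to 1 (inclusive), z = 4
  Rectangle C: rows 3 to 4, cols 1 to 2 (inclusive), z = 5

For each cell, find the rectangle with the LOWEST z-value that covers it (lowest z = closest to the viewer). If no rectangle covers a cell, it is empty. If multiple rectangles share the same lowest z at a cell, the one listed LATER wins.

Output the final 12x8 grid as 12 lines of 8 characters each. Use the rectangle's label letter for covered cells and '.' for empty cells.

........
........
........
.CC.....
ACCAAAA.
AAAAAAA.
........
........
........
BB......
BB......
........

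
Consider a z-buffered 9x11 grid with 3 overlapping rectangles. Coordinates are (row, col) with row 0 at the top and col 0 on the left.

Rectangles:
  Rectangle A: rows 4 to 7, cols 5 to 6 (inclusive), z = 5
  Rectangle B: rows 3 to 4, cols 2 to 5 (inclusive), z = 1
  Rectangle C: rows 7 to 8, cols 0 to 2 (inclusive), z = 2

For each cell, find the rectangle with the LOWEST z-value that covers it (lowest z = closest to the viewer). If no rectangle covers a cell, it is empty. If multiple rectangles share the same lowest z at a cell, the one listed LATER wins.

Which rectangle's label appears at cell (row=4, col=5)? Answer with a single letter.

Answer: B

Derivation:
Check cell (4,5):
  A: rows 4-7 cols 5-6 z=5 -> covers; best now A (z=5)
  B: rows 3-4 cols 2-5 z=1 -> covers; best now B (z=1)
  C: rows 7-8 cols 0-2 -> outside (row miss)
Winner: B at z=1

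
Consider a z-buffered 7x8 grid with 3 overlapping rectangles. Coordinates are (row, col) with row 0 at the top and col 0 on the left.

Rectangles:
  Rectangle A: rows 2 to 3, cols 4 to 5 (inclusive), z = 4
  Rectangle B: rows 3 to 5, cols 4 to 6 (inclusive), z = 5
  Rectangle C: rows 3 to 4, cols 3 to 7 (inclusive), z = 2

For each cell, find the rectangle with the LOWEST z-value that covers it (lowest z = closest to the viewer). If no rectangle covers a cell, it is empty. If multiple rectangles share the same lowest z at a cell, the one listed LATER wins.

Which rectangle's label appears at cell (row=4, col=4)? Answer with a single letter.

Answer: C

Derivation:
Check cell (4,4):
  A: rows 2-3 cols 4-5 -> outside (row miss)
  B: rows 3-5 cols 4-6 z=5 -> covers; best now B (z=5)
  C: rows 3-4 cols 3-7 z=2 -> covers; best now C (z=2)
Winner: C at z=2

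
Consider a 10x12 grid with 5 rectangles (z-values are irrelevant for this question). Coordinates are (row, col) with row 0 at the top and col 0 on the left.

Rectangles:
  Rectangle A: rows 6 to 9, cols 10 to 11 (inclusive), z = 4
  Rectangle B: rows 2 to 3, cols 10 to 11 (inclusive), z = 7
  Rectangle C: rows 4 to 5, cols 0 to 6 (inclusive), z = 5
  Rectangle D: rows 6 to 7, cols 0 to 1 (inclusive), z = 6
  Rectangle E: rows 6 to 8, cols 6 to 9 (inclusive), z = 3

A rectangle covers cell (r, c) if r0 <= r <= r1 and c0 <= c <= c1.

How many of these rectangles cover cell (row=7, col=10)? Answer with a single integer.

Check cell (7,10):
  A: rows 6-9 cols 10-11 -> covers
  B: rows 2-3 cols 10-11 -> outside (row miss)
  C: rows 4-5 cols 0-6 -> outside (row miss)
  D: rows 6-7 cols 0-1 -> outside (col miss)
  E: rows 6-8 cols 6-9 -> outside (col miss)
Count covering = 1

Answer: 1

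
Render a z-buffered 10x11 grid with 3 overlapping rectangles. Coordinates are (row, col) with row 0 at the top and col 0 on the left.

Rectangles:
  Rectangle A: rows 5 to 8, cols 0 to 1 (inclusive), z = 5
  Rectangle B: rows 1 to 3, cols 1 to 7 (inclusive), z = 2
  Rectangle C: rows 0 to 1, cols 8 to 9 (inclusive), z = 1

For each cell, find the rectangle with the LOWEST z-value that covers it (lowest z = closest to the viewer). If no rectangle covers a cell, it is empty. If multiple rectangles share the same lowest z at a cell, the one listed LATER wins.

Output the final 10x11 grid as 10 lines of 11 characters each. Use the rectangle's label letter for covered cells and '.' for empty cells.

........CC.
.BBBBBBBCC.
.BBBBBBB...
.BBBBBBB...
...........
AA.........
AA.........
AA.........
AA.........
...........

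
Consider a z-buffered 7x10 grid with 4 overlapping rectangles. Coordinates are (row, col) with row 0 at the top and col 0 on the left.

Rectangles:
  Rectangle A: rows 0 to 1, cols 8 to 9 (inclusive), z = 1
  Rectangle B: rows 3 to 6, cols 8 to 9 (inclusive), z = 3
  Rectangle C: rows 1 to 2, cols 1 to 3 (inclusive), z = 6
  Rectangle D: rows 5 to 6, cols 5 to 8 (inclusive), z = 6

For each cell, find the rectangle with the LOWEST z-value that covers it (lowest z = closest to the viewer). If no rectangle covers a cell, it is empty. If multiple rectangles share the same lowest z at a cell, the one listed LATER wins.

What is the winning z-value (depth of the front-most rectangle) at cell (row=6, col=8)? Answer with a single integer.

Check cell (6,8):
  A: rows 0-1 cols 8-9 -> outside (row miss)
  B: rows 3-6 cols 8-9 z=3 -> covers; best now B (z=3)
  C: rows 1-2 cols 1-3 -> outside (row miss)
  D: rows 5-6 cols 5-8 z=6 -> covers; best now B (z=3)
Winner: B at z=3

Answer: 3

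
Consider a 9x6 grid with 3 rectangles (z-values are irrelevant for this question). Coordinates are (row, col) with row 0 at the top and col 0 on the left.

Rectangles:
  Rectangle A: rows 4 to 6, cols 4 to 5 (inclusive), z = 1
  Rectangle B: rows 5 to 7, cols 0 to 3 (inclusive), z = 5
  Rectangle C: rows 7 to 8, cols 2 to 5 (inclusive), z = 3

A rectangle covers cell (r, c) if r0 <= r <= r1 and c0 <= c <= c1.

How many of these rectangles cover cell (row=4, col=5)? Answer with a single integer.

Check cell (4,5):
  A: rows 4-6 cols 4-5 -> covers
  B: rows 5-7 cols 0-3 -> outside (row miss)
  C: rows 7-8 cols 2-5 -> outside (row miss)
Count covering = 1

Answer: 1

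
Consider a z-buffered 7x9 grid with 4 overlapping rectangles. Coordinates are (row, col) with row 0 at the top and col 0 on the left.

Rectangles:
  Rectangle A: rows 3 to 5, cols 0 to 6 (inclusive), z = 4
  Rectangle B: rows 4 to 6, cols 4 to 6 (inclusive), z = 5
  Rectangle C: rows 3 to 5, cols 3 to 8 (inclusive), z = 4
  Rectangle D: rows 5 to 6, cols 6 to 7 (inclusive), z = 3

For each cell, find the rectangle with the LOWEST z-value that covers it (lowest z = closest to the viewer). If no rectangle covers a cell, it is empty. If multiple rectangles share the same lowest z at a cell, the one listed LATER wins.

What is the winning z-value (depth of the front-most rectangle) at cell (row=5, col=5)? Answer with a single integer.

Answer: 4

Derivation:
Check cell (5,5):
  A: rows 3-5 cols 0-6 z=4 -> covers; best now A (z=4)
  B: rows 4-6 cols 4-6 z=5 -> covers; best now A (z=4)
  C: rows 3-5 cols 3-8 z=4 -> covers; best now C (z=4)
  D: rows 5-6 cols 6-7 -> outside (col miss)
Winner: C at z=4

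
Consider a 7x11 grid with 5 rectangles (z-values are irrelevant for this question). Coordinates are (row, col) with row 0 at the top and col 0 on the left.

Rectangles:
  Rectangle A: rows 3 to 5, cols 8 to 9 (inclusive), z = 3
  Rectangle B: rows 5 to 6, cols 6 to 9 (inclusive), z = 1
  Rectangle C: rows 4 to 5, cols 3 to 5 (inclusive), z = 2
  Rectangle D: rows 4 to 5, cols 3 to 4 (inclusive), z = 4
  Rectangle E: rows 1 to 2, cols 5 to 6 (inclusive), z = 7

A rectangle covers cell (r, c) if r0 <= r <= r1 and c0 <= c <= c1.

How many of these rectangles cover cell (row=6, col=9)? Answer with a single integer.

Check cell (6,9):
  A: rows 3-5 cols 8-9 -> outside (row miss)
  B: rows 5-6 cols 6-9 -> covers
  C: rows 4-5 cols 3-5 -> outside (row miss)
  D: rows 4-5 cols 3-4 -> outside (row miss)
  E: rows 1-2 cols 5-6 -> outside (row miss)
Count covering = 1

Answer: 1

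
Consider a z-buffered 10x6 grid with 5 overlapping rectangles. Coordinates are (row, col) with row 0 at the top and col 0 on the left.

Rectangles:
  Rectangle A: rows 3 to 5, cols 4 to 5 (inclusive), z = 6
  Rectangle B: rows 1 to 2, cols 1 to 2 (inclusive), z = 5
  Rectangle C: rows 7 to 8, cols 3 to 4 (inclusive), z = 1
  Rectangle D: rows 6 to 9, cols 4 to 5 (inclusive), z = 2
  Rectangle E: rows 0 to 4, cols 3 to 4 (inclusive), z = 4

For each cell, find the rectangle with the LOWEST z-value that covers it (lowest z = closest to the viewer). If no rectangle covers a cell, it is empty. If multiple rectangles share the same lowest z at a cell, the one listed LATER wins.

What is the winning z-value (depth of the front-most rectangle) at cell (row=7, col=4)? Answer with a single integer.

Answer: 1

Derivation:
Check cell (7,4):
  A: rows 3-5 cols 4-5 -> outside (row miss)
  B: rows 1-2 cols 1-2 -> outside (row miss)
  C: rows 7-8 cols 3-4 z=1 -> covers; best now C (z=1)
  D: rows 6-9 cols 4-5 z=2 -> covers; best now C (z=1)
  E: rows 0-4 cols 3-4 -> outside (row miss)
Winner: C at z=1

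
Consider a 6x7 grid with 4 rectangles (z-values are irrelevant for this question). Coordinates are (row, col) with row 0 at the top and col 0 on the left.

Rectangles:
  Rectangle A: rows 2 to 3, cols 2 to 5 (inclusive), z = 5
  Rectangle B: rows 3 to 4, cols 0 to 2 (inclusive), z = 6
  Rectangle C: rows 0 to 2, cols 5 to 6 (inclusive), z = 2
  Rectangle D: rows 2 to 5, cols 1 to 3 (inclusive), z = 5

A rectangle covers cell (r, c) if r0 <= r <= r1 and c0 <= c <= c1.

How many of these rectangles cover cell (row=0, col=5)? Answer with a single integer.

Check cell (0,5):
  A: rows 2-3 cols 2-5 -> outside (row miss)
  B: rows 3-4 cols 0-2 -> outside (row miss)
  C: rows 0-2 cols 5-6 -> covers
  D: rows 2-5 cols 1-3 -> outside (row miss)
Count covering = 1

Answer: 1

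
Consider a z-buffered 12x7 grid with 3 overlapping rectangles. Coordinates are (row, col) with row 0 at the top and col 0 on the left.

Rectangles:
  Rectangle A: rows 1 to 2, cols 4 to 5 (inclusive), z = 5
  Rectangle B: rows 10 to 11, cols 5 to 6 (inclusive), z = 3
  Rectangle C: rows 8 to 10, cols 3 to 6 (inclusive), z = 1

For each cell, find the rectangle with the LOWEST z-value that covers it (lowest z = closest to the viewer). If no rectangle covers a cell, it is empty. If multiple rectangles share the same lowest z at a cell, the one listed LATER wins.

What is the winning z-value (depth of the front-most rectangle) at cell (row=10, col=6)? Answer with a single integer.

Check cell (10,6):
  A: rows 1-2 cols 4-5 -> outside (row miss)
  B: rows 10-11 cols 5-6 z=3 -> covers; best now B (z=3)
  C: rows 8-10 cols 3-6 z=1 -> covers; best now C (z=1)
Winner: C at z=1

Answer: 1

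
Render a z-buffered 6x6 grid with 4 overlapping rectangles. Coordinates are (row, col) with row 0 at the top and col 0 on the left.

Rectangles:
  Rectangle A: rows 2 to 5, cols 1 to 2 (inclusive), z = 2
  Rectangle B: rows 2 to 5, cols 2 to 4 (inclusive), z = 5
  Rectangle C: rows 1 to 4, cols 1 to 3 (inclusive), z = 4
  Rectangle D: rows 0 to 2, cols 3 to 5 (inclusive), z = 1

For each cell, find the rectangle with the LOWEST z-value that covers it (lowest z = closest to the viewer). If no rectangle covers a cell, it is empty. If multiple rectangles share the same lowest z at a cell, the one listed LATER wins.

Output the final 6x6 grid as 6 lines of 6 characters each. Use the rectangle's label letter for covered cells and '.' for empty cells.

...DDD
.CCDDD
.AADDD
.AACB.
.AACB.
.AABB.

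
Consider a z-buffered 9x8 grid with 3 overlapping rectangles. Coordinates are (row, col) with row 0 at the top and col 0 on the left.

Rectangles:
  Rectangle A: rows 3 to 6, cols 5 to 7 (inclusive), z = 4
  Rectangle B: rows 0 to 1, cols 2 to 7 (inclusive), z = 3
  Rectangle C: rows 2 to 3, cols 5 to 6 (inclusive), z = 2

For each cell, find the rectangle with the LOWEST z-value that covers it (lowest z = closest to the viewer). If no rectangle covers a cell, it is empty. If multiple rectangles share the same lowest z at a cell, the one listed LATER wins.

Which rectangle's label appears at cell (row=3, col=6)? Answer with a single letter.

Answer: C

Derivation:
Check cell (3,6):
  A: rows 3-6 cols 5-7 z=4 -> covers; best now A (z=4)
  B: rows 0-1 cols 2-7 -> outside (row miss)
  C: rows 2-3 cols 5-6 z=2 -> covers; best now C (z=2)
Winner: C at z=2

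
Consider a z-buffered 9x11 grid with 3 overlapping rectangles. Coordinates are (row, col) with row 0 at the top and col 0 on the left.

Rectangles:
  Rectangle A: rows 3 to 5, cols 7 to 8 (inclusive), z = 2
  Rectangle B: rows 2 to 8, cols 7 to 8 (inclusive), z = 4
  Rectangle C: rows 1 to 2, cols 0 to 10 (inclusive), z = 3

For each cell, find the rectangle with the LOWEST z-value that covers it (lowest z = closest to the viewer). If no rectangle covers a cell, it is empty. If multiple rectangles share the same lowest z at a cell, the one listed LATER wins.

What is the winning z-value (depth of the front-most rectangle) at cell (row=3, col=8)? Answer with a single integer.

Answer: 2

Derivation:
Check cell (3,8):
  A: rows 3-5 cols 7-8 z=2 -> covers; best now A (z=2)
  B: rows 2-8 cols 7-8 z=4 -> covers; best now A (z=2)
  C: rows 1-2 cols 0-10 -> outside (row miss)
Winner: A at z=2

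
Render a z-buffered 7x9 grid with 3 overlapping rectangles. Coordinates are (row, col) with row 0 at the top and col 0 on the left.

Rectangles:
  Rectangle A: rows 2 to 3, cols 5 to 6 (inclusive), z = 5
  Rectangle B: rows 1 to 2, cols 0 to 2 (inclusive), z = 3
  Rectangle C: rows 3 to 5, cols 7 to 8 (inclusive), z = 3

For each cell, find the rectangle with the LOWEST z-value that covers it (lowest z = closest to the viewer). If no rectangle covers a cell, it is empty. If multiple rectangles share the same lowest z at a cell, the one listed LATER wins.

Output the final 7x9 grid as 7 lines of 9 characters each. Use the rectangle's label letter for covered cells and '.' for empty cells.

.........
BBB......
BBB..AA..
.....AACC
.......CC
.......CC
.........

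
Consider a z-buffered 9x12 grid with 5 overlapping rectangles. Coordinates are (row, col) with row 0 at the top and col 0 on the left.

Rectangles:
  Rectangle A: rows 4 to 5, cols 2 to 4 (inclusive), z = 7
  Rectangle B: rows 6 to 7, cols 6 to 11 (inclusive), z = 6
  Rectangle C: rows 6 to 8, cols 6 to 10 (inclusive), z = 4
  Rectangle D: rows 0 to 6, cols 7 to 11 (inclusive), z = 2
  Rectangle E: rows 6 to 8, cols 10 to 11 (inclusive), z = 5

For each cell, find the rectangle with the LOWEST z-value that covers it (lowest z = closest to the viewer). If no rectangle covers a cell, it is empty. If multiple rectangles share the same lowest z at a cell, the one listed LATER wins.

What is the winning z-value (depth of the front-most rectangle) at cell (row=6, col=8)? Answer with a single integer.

Answer: 2

Derivation:
Check cell (6,8):
  A: rows 4-5 cols 2-4 -> outside (row miss)
  B: rows 6-7 cols 6-11 z=6 -> covers; best now B (z=6)
  C: rows 6-8 cols 6-10 z=4 -> covers; best now C (z=4)
  D: rows 0-6 cols 7-11 z=2 -> covers; best now D (z=2)
  E: rows 6-8 cols 10-11 -> outside (col miss)
Winner: D at z=2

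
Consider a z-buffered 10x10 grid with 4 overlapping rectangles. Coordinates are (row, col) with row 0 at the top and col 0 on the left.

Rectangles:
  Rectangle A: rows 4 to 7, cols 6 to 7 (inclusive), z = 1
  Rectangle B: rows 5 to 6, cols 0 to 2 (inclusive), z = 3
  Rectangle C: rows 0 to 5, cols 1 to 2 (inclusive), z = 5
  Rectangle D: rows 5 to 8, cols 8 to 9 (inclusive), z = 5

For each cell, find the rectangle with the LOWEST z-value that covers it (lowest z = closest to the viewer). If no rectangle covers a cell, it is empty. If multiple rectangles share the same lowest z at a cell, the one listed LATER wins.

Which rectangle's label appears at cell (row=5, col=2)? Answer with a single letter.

Answer: B

Derivation:
Check cell (5,2):
  A: rows 4-7 cols 6-7 -> outside (col miss)
  B: rows 5-6 cols 0-2 z=3 -> covers; best now B (z=3)
  C: rows 0-5 cols 1-2 z=5 -> covers; best now B (z=3)
  D: rows 5-8 cols 8-9 -> outside (col miss)
Winner: B at z=3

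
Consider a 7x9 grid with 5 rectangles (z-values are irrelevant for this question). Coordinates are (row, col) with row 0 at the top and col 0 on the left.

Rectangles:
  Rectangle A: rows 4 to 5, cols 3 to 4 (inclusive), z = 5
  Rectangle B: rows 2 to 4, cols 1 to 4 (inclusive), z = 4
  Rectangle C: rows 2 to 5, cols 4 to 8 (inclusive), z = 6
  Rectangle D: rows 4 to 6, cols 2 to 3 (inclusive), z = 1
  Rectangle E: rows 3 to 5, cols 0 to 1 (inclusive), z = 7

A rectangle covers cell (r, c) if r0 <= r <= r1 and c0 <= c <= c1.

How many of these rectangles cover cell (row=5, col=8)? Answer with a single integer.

Answer: 1

Derivation:
Check cell (5,8):
  A: rows 4-5 cols 3-4 -> outside (col miss)
  B: rows 2-4 cols 1-4 -> outside (row miss)
  C: rows 2-5 cols 4-8 -> covers
  D: rows 4-6 cols 2-3 -> outside (col miss)
  E: rows 3-5 cols 0-1 -> outside (col miss)
Count covering = 1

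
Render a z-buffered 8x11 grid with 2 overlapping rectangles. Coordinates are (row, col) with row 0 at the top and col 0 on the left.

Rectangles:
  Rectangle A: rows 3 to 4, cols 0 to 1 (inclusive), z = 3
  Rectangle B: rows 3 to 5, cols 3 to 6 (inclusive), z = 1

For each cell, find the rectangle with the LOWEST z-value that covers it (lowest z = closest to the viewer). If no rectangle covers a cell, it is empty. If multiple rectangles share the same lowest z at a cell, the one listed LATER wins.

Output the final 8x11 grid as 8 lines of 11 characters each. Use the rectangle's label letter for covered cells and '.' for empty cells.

...........
...........
...........
AA.BBBB....
AA.BBBB....
...BBBB....
...........
...........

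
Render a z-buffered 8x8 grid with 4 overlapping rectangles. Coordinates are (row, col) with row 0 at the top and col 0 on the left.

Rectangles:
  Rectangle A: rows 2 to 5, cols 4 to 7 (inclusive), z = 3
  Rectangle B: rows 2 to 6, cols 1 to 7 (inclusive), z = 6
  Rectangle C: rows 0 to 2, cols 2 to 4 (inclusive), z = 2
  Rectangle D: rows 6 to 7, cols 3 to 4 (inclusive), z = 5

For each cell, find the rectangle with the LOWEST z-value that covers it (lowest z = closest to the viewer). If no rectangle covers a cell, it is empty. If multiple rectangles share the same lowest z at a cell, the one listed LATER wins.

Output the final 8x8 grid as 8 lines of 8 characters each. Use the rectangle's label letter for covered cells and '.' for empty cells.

..CCC...
..CCC...
.BCCCAAA
.BBBAAAA
.BBBAAAA
.BBBAAAA
.BBDDBBB
...DD...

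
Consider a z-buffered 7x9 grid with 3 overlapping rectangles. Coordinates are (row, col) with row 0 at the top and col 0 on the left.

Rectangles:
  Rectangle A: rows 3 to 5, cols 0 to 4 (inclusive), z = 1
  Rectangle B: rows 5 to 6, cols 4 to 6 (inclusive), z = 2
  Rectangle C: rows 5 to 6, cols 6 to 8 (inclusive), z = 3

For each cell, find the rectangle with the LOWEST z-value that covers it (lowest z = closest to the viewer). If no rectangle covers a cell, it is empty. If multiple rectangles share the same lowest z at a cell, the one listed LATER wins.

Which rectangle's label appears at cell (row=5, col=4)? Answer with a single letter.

Check cell (5,4):
  A: rows 3-5 cols 0-4 z=1 -> covers; best now A (z=1)
  B: rows 5-6 cols 4-6 z=2 -> covers; best now A (z=1)
  C: rows 5-6 cols 6-8 -> outside (col miss)
Winner: A at z=1

Answer: A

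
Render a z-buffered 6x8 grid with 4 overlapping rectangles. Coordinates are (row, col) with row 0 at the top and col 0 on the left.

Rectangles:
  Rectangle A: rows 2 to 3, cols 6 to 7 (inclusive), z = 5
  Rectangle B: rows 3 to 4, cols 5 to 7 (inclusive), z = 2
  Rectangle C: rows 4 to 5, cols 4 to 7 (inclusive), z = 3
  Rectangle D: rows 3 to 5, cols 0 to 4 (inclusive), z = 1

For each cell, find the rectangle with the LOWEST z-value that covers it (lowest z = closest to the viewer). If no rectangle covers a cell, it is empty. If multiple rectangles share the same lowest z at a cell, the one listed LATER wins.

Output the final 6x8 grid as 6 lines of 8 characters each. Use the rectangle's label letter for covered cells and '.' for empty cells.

........
........
......AA
DDDDDBBB
DDDDDBBB
DDDDDCCC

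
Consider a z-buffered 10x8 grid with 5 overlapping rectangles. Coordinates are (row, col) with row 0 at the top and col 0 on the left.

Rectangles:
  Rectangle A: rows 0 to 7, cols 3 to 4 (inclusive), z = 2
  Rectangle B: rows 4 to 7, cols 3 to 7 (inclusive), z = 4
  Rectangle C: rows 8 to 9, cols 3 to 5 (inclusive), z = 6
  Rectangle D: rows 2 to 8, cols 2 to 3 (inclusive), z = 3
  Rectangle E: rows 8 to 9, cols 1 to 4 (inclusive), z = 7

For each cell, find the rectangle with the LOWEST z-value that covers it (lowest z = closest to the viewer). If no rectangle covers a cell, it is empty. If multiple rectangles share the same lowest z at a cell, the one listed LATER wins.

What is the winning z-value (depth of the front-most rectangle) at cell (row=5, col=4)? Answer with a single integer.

Answer: 2

Derivation:
Check cell (5,4):
  A: rows 0-7 cols 3-4 z=2 -> covers; best now A (z=2)
  B: rows 4-7 cols 3-7 z=4 -> covers; best now A (z=2)
  C: rows 8-9 cols 3-5 -> outside (row miss)
  D: rows 2-8 cols 2-3 -> outside (col miss)
  E: rows 8-9 cols 1-4 -> outside (row miss)
Winner: A at z=2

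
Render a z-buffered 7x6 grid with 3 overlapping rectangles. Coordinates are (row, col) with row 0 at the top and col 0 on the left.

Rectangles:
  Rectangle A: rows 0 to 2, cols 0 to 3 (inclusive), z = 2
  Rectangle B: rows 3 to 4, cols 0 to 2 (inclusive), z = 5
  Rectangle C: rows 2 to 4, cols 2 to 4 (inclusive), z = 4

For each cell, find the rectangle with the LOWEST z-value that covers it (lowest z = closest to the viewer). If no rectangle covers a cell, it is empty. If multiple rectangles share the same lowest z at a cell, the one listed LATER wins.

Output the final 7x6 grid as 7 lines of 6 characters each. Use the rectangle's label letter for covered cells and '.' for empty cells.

AAAA..
AAAA..
AAAAC.
BBCCC.
BBCCC.
......
......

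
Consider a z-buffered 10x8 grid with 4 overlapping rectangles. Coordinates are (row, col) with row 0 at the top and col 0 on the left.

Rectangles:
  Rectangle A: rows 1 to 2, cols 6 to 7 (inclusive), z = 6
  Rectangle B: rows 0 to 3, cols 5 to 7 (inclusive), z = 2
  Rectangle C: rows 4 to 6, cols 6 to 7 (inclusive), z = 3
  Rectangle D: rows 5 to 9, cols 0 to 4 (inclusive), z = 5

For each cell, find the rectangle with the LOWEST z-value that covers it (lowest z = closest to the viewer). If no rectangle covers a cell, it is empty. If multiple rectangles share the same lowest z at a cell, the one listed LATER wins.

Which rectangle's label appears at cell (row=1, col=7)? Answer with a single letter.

Check cell (1,7):
  A: rows 1-2 cols 6-7 z=6 -> covers; best now A (z=6)
  B: rows 0-3 cols 5-7 z=2 -> covers; best now B (z=2)
  C: rows 4-6 cols 6-7 -> outside (row miss)
  D: rows 5-9 cols 0-4 -> outside (row miss)
Winner: B at z=2

Answer: B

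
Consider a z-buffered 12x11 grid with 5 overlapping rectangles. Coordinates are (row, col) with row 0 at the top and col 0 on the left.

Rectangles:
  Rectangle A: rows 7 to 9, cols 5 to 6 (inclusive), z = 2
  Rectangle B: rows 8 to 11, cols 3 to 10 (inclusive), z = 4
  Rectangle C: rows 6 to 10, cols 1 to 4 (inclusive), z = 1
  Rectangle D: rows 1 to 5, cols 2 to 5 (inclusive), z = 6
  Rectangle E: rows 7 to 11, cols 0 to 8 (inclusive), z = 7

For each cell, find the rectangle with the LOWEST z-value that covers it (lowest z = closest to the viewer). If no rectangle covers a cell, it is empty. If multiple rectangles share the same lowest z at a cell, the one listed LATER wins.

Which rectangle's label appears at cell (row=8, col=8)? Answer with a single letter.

Check cell (8,8):
  A: rows 7-9 cols 5-6 -> outside (col miss)
  B: rows 8-11 cols 3-10 z=4 -> covers; best now B (z=4)
  C: rows 6-10 cols 1-4 -> outside (col miss)
  D: rows 1-5 cols 2-5 -> outside (row miss)
  E: rows 7-11 cols 0-8 z=7 -> covers; best now B (z=4)
Winner: B at z=4

Answer: B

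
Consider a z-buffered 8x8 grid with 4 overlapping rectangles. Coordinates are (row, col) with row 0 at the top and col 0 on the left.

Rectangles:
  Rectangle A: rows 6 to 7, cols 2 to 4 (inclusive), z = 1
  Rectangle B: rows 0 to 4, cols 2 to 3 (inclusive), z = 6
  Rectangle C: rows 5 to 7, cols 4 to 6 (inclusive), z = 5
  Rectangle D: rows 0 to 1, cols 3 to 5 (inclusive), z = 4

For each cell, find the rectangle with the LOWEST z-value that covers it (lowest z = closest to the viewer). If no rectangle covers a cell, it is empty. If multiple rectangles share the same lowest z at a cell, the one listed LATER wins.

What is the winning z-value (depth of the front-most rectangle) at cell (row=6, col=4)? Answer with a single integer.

Answer: 1

Derivation:
Check cell (6,4):
  A: rows 6-7 cols 2-4 z=1 -> covers; best now A (z=1)
  B: rows 0-4 cols 2-3 -> outside (row miss)
  C: rows 5-7 cols 4-6 z=5 -> covers; best now A (z=1)
  D: rows 0-1 cols 3-5 -> outside (row miss)
Winner: A at z=1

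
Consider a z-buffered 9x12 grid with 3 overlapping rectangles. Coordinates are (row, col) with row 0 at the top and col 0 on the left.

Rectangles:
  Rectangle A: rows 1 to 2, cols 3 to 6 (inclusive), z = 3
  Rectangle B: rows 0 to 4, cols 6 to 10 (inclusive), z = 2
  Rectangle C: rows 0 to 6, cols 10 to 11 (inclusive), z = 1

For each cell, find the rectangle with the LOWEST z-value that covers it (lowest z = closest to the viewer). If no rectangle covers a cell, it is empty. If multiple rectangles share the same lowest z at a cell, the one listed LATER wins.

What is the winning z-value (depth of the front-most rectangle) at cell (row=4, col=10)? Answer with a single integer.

Check cell (4,10):
  A: rows 1-2 cols 3-6 -> outside (row miss)
  B: rows 0-4 cols 6-10 z=2 -> covers; best now B (z=2)
  C: rows 0-6 cols 10-11 z=1 -> covers; best now C (z=1)
Winner: C at z=1

Answer: 1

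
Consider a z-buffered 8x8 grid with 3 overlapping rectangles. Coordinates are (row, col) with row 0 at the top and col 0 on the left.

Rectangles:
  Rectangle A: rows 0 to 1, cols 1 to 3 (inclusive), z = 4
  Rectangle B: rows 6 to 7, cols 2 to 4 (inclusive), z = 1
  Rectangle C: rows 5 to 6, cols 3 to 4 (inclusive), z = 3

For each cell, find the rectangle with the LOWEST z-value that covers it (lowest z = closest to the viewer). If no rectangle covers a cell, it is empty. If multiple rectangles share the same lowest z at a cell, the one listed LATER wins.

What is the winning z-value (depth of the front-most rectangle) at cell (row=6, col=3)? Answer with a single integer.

Answer: 1

Derivation:
Check cell (6,3):
  A: rows 0-1 cols 1-3 -> outside (row miss)
  B: rows 6-7 cols 2-4 z=1 -> covers; best now B (z=1)
  C: rows 5-6 cols 3-4 z=3 -> covers; best now B (z=1)
Winner: B at z=1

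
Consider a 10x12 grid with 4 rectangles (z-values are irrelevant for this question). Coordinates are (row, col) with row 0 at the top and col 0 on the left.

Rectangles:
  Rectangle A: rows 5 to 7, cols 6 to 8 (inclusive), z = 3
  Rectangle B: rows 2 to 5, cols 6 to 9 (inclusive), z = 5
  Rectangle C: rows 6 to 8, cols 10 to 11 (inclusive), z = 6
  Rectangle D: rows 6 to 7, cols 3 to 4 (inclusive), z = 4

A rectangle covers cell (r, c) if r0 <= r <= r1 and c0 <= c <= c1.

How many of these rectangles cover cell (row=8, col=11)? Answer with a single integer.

Answer: 1

Derivation:
Check cell (8,11):
  A: rows 5-7 cols 6-8 -> outside (row miss)
  B: rows 2-5 cols 6-9 -> outside (row miss)
  C: rows 6-8 cols 10-11 -> covers
  D: rows 6-7 cols 3-4 -> outside (row miss)
Count covering = 1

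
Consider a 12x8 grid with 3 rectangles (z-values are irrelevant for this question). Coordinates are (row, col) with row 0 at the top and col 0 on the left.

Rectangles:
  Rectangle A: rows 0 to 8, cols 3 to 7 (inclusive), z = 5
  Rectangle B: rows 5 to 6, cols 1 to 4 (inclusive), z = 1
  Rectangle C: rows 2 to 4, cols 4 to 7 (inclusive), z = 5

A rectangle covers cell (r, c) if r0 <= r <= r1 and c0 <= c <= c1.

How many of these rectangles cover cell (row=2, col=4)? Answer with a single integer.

Answer: 2

Derivation:
Check cell (2,4):
  A: rows 0-8 cols 3-7 -> covers
  B: rows 5-6 cols 1-4 -> outside (row miss)
  C: rows 2-4 cols 4-7 -> covers
Count covering = 2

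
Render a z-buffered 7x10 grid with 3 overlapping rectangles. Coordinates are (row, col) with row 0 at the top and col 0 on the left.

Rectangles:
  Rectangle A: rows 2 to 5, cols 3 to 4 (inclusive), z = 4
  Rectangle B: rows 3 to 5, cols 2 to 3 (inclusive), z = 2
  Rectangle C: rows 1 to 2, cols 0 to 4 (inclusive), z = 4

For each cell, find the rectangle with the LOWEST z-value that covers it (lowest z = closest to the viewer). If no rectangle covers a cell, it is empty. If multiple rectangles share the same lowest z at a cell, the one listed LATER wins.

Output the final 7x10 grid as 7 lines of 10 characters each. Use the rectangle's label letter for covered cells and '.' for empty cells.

..........
CCCCC.....
CCCCC.....
..BBA.....
..BBA.....
..BBA.....
..........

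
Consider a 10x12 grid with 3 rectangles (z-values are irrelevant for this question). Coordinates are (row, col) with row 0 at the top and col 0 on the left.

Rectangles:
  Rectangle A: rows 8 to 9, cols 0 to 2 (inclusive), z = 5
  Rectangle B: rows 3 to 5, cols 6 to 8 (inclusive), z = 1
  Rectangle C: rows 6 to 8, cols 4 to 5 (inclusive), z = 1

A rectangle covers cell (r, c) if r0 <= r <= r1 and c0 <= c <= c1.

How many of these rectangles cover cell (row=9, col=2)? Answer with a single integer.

Check cell (9,2):
  A: rows 8-9 cols 0-2 -> covers
  B: rows 3-5 cols 6-8 -> outside (row miss)
  C: rows 6-8 cols 4-5 -> outside (row miss)
Count covering = 1

Answer: 1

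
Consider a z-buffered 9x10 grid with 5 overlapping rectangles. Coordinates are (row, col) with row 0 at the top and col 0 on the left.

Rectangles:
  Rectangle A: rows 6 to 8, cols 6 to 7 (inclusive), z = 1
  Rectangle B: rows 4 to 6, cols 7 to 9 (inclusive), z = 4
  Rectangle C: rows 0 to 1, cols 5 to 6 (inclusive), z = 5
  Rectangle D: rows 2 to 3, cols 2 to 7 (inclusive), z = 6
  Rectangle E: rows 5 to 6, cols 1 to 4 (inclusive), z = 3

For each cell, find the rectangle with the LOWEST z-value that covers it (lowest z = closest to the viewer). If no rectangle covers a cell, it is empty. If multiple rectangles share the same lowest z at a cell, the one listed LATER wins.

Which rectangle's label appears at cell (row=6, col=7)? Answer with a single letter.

Check cell (6,7):
  A: rows 6-8 cols 6-7 z=1 -> covers; best now A (z=1)
  B: rows 4-6 cols 7-9 z=4 -> covers; best now A (z=1)
  C: rows 0-1 cols 5-6 -> outside (row miss)
  D: rows 2-3 cols 2-7 -> outside (row miss)
  E: rows 5-6 cols 1-4 -> outside (col miss)
Winner: A at z=1

Answer: A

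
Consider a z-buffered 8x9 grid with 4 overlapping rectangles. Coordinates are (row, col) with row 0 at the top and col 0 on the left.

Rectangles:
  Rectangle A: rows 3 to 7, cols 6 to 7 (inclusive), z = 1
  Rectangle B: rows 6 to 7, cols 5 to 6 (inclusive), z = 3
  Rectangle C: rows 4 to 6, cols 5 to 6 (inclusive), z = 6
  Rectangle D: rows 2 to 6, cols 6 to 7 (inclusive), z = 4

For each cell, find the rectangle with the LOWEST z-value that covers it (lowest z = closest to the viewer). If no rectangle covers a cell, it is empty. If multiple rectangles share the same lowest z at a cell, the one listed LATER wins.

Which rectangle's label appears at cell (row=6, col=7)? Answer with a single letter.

Answer: A

Derivation:
Check cell (6,7):
  A: rows 3-7 cols 6-7 z=1 -> covers; best now A (z=1)
  B: rows 6-7 cols 5-6 -> outside (col miss)
  C: rows 4-6 cols 5-6 -> outside (col miss)
  D: rows 2-6 cols 6-7 z=4 -> covers; best now A (z=1)
Winner: A at z=1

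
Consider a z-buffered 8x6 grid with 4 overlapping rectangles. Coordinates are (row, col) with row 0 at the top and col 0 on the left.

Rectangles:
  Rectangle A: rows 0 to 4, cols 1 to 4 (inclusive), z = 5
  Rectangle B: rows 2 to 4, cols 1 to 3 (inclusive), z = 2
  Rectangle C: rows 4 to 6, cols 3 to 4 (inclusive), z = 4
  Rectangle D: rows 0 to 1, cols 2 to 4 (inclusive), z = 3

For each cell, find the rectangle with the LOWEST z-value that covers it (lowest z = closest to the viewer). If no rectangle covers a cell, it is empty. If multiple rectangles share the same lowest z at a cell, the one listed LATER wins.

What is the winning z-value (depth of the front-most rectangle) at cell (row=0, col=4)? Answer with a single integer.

Check cell (0,4):
  A: rows 0-4 cols 1-4 z=5 -> covers; best now A (z=5)
  B: rows 2-4 cols 1-3 -> outside (row miss)
  C: rows 4-6 cols 3-4 -> outside (row miss)
  D: rows 0-1 cols 2-4 z=3 -> covers; best now D (z=3)
Winner: D at z=3

Answer: 3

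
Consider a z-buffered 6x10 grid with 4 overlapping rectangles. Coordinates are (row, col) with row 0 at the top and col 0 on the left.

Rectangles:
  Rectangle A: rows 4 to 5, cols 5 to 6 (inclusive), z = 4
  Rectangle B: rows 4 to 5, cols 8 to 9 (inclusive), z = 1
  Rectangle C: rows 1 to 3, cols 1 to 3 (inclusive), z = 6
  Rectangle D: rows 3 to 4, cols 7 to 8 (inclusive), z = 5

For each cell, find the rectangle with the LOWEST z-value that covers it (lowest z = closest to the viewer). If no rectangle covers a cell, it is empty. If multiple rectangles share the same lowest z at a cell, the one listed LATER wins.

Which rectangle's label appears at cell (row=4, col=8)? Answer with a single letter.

Answer: B

Derivation:
Check cell (4,8):
  A: rows 4-5 cols 5-6 -> outside (col miss)
  B: rows 4-5 cols 8-9 z=1 -> covers; best now B (z=1)
  C: rows 1-3 cols 1-3 -> outside (row miss)
  D: rows 3-4 cols 7-8 z=5 -> covers; best now B (z=1)
Winner: B at z=1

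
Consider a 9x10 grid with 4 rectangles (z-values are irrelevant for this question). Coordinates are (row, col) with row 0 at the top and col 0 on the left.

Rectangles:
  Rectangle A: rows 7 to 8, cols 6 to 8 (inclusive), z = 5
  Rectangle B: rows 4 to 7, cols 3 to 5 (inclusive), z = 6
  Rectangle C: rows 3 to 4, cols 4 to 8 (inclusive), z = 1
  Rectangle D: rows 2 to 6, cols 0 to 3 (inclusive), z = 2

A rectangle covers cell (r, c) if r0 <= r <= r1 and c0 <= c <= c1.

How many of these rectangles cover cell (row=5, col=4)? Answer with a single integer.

Check cell (5,4):
  A: rows 7-8 cols 6-8 -> outside (row miss)
  B: rows 4-7 cols 3-5 -> covers
  C: rows 3-4 cols 4-8 -> outside (row miss)
  D: rows 2-6 cols 0-3 -> outside (col miss)
Count covering = 1

Answer: 1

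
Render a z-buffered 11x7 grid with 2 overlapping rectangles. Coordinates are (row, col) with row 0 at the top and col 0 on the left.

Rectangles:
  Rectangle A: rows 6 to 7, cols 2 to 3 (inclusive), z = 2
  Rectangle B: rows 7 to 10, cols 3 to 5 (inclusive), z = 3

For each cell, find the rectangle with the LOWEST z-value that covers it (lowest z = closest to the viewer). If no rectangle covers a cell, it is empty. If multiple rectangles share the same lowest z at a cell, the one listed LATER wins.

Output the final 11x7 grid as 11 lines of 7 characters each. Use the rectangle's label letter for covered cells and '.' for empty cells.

.......
.......
.......
.......
.......
.......
..AA...
..AABB.
...BBB.
...BBB.
...BBB.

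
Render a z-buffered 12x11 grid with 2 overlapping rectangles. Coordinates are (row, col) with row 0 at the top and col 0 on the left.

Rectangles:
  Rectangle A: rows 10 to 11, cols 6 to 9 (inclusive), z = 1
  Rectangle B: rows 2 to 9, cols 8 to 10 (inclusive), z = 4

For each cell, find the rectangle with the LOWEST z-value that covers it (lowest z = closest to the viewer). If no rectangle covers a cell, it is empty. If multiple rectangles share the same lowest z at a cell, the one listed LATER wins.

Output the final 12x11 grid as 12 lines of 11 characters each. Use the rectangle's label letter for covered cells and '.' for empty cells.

...........
...........
........BBB
........BBB
........BBB
........BBB
........BBB
........BBB
........BBB
........BBB
......AAAA.
......AAAA.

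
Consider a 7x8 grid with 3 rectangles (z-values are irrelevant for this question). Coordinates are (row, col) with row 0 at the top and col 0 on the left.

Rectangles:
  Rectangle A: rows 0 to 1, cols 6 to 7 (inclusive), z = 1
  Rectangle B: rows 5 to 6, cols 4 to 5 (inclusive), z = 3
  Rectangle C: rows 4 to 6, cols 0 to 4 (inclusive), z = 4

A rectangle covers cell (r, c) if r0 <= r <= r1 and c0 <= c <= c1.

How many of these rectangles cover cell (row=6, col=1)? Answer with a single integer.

Check cell (6,1):
  A: rows 0-1 cols 6-7 -> outside (row miss)
  B: rows 5-6 cols 4-5 -> outside (col miss)
  C: rows 4-6 cols 0-4 -> covers
Count covering = 1

Answer: 1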